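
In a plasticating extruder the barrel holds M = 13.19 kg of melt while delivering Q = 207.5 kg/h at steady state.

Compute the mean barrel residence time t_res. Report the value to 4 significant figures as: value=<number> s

value=228.8 s

Throughput in SI: Q_s = 207.5 kg/h ÷ 3600 s/h = 0.0576389 kg/s
t_res = M / Q_s = 13.19 ÷ 0.0576389 = 228.839 s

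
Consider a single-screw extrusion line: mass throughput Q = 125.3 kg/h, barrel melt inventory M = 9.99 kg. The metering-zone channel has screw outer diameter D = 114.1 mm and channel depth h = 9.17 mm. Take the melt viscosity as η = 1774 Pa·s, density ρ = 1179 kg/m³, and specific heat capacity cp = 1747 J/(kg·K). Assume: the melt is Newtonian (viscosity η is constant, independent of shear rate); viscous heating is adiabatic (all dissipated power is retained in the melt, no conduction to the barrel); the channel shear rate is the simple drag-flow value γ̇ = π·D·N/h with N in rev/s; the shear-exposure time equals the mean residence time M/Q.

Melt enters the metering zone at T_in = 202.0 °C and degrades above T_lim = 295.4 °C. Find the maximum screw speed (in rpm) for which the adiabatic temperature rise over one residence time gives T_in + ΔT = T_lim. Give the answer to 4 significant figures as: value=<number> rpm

Q_s = Q / 3600 = 125.3 / 3600 = 0.0348056 kg/s
Mean residence time: t_res = M/Q_s = 9.99 kg / 0.0348056 kg/s = 287.023 s
D = 114.1 mm = 0.1141 m;  h = 9.17 mm = 0.00917 m
ΔT_a = T_lim − T_in = 295.4 − 202.0 = 93.4 K
γ̇_max² = ΔT_a·ρ·cp / (η·t_res) = [93.4 × 1179 × 1747] / [1774 × 287.023] = 377.818 s⁻²
γ̇_max = √377.818 = 19.4376 s⁻¹
N_max = γ̇_max·h / (π·D) = 19.4376 · 0.00917 / (π · 0.1141) = 0.497251 rev/s = 29.835 rpm

value=29.84 rpm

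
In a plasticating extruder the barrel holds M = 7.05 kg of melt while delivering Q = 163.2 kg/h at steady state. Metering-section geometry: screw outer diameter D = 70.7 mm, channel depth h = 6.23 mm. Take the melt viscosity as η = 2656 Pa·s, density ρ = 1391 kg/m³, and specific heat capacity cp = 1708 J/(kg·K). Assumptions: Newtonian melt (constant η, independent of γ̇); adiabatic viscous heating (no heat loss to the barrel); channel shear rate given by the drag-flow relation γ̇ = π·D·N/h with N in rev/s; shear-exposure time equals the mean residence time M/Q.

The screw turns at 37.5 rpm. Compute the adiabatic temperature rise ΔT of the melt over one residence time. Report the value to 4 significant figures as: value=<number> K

value=86.32 K

Convert throughput: Q = 163.2 kg/h = 163.2/3600 = 0.0453333 kg/s
t_res = M / Q_s = 7.05 ÷ 0.0453333 = 155.515 s
D = 70.7 mm = 0.0707 m;  h = 6.23 mm = 0.00623 m;  N = 37.5 rpm / 60 = 0.625 rev/s
Shear rate: γ̇ = πDN/h = π·0.0707·0.625/0.00623 = 22.2824 s⁻¹
ΔT = η·γ̇²·t_res / (ρ·cp) = 2656 · (22.2824)² · 155.515 / (1391 · 1708) = 86.3191 K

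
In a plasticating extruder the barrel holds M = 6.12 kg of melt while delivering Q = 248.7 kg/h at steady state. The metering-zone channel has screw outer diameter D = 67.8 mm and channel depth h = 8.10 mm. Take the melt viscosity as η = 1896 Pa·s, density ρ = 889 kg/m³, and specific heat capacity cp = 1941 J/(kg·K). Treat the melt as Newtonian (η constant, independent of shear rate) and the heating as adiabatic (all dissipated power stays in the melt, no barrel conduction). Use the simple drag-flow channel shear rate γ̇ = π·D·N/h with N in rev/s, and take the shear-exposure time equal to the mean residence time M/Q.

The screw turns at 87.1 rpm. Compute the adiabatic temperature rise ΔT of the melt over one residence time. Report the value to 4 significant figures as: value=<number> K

Q_s = Q / 3600 = 248.7 / 3600 = 0.0690833 kg/s
Mean residence time: t_res = M/Q_s = 6.12 kg / 0.0690833 kg/s = 88.5887 s
Convert to SI: D = 0.0678 m, h = 0.0081 m, N = 87.1/60 = 1.45167 rev/s
Shear rate: γ̇ = πDN/h = π·0.0678·1.45167/0.0081 = 38.1735 s⁻¹
ΔT = η·γ̇²·t_res / (ρ·cp) = 1896 · (38.1735)² · 88.5887 / (889 · 1941) = 141.844 K

value=141.8 K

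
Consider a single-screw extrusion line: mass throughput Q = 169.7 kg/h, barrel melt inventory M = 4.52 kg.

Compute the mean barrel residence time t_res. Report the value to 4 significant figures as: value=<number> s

value=95.89 s

Throughput in SI: Q_s = 169.7 kg/h ÷ 3600 s/h = 0.0471389 kg/s
t_res = M / Q_s = 4.52 ÷ 0.0471389 = 95.8869 s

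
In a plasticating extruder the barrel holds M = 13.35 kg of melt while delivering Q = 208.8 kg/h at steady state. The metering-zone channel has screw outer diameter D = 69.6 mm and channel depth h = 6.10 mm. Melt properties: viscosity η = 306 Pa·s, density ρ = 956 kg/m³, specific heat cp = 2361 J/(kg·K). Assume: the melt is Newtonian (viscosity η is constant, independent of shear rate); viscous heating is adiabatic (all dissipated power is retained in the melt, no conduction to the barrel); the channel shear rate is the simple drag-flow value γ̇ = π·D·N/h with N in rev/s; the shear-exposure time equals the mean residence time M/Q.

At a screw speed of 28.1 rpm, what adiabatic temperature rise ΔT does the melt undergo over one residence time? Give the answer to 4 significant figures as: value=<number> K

Q_s = Q / 3600 = 208.8 / 3600 = 0.058 kg/s
Mean residence time: t_res = M/Q_s = 13.35 kg / 0.058 kg/s = 230.172 s
Convert to SI: D = 0.0696 m, h = 0.0061 m, N = 28.1/60 = 0.468333 rev/s
γ̇ = π D N / h = (π)(0.0696)(0.468333) / 0.0061 = 16.7874 s⁻¹
ΔT = η·γ̇²·t_res/(ρ·cp) = [306 × 16.7874² × 230.172] / [956 × 2361] = 8.79406 K

value=8.794 K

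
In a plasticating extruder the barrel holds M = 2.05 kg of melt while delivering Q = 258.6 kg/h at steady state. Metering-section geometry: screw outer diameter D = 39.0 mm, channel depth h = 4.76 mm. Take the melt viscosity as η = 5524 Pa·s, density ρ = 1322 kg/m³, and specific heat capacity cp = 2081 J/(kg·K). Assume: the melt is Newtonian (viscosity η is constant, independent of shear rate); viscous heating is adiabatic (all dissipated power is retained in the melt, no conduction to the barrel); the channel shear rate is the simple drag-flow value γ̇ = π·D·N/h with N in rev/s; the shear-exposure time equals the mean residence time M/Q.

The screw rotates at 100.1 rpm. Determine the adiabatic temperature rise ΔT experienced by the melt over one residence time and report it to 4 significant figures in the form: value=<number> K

Throughput in SI: Q_s = 258.6 kg/h ÷ 3600 s/h = 0.0718333 kg/s
Mean residence time: t_res = M/Q_s = 2.05 kg / 0.0718333 kg/s = 28.5383 s
Geometry in metres: D = 39.0 mm → 0.039 m, h = 4.76 mm → 0.00476 m; screw speed N = 100.1 rpm = 1.66833 rev/s
γ̇ = π D N / h = (π)(0.039)(1.66833) / 0.00476 = 42.9428 s⁻¹
ΔT = η·γ̇²·t_res / (ρ·cp) = 5524 · (42.9428)² · 28.5383 / (1322 · 2081) = 105.672 K

value=105.7 K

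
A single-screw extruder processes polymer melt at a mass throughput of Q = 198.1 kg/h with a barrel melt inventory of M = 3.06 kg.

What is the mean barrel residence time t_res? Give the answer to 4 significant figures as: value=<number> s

Convert throughput: Q = 198.1 kg/h = 198.1/3600 = 0.0550278 kg/s
Mean residence time: t_res = M/Q_s = 3.06 kg / 0.0550278 kg/s = 55.6083 s

value=55.61 s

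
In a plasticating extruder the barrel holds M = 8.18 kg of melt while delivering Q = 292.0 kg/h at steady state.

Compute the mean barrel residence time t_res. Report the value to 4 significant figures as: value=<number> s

value=100.8 s

Convert throughput: Q = 292.0 kg/h = 292.0/3600 = 0.0811111 kg/s
t_res = M / Q_s = 8.18 / 0.0811111 = 100.849 s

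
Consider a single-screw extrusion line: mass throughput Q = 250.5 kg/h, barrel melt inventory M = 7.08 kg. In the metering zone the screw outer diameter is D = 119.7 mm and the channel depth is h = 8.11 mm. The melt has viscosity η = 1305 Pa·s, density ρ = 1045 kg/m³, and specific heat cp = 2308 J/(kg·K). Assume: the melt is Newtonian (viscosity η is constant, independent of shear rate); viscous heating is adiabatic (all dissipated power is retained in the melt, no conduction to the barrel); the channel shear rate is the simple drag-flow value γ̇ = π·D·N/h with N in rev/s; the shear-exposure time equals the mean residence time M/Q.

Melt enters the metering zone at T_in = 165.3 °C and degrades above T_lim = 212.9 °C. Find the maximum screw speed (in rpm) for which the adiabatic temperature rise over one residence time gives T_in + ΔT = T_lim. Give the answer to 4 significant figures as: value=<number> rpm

Convert throughput: Q = 250.5 kg/h = 250.5/3600 = 0.0695833 kg/s
Mean residence time: t_res = M/Q_s = 7.08 kg / 0.0695833 kg/s = 101.749 s
Geometry in SI: D = 119.7 mm → 0.1197 m, h = 8.11 mm → 0.00811 m
ΔT_a = T_lim − T_in = 212.9 °C − 165.3 °C = 47.6 K
Invert ΔT = ηγ̇²t_res/(ρcp) for γ̇: γ̇_max² = ΔT_a ρ cp / (η t_res) = 47.6·1045·2308 / (1305·101.749) = 864.611 s⁻²
γ̇_max = sqrt(864.611) = 29.4043 s⁻¹
Solve γ̇ = πDN/h for N: N_max = γ̇_max·h/(π·D) = 29.4043 × 0.00811 / (π × 0.1197) = 0.634143 rev/s = 38.0486 rpm

value=38.05 rpm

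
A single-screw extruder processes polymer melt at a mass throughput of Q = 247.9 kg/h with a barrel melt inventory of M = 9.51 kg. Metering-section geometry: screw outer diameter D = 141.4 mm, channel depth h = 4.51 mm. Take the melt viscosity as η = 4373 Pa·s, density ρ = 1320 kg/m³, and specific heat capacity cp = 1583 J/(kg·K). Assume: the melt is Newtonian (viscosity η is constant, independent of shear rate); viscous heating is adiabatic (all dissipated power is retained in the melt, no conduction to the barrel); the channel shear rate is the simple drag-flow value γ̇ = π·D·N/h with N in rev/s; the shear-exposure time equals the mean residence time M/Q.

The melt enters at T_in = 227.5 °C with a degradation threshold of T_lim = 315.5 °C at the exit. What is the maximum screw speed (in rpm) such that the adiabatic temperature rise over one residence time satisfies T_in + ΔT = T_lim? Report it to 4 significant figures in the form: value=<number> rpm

Q_s = Q / 3600 = 247.9 / 3600 = 0.0688611 kg/s
t_res = M / Q_s = 9.51 / 0.0688611 = 138.104 s
D = 141.4 mm = 0.1414 m;  h = 4.51 mm = 0.00451 m
ΔT_a = T_lim − T_in = 315.5 °C − 227.5 °C = 88 K
γ̇_max² = ΔT_a·ρ·cp/(η·t_res) = 88·1320·1583/(4373·138.104) = 304.475 s⁻²
γ̇_max = sqrt(304.475) = 17.4492 s⁻¹
N_max = γ̇_max h / (πD) = 17.4492·0.00451/(π·0.1414) = 0.177155 rev/s → ×60 = 10.6293 rpm

value=10.63 rpm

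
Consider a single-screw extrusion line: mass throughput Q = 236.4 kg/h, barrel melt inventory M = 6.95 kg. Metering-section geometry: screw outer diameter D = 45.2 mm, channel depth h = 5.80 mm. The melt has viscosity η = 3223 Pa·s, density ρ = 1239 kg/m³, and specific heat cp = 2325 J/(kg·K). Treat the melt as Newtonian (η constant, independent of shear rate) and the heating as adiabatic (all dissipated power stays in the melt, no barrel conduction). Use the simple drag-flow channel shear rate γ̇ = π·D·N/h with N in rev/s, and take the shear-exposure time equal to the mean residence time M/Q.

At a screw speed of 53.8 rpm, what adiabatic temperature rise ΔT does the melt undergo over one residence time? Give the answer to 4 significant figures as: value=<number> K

Convert throughput: Q = 236.4 kg/h = 236.4/3600 = 0.0656667 kg/s
Mean residence time: t_res = M/Q_s = 6.95 kg / 0.0656667 kg/s = 105.838 s
D = 45.2 mm = 0.0452 m;  h = 5.80 mm = 0.0058 m;  N = 53.8 rpm / 60 = 0.896667 rev/s
γ̇ = π D N / h = (π)(0.0452)(0.896667) / 0.0058 = 21.9529 s⁻¹
Adiabatic rise: ΔT = η γ̇² t_res / (ρ cp) = 3223·(21.9529)²·105.838 / (1239·2325) = 57.0675 K

value=57.07 K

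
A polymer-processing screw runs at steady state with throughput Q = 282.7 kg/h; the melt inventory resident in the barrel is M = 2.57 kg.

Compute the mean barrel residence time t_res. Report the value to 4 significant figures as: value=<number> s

Q_s = Q / 3600 = 282.7 / 3600 = 0.0785278 kg/s
t_res = M / Q_s = 2.57 / 0.0785278 = 32.7273 s

value=32.73 s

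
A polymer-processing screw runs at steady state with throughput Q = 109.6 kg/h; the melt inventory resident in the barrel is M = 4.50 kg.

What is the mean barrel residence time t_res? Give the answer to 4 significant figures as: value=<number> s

Convert throughput: Q = 109.6 kg/h = 109.6/3600 = 0.0304444 kg/s
t_res = M / Q_s = 4.50 / 0.0304444 = 147.81 s

value=147.8 s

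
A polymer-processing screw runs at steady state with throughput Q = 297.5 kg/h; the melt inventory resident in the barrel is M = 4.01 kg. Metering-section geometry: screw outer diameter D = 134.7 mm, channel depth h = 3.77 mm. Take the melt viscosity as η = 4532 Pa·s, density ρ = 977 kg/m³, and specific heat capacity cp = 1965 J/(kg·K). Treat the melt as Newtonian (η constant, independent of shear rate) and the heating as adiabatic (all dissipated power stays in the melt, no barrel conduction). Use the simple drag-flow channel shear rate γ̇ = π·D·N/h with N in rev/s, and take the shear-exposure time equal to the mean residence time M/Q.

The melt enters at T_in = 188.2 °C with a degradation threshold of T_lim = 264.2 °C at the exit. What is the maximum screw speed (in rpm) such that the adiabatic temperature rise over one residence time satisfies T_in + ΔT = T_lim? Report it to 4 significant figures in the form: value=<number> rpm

value=13.77 rpm

Convert throughput: Q = 297.5 kg/h = 297.5/3600 = 0.0826389 kg/s
t_res = M / Q_s = 4.01 / 0.0826389 = 48.5244 s
D = 134.7 mm = 0.1347 m;  h = 3.77 mm = 0.00377 m
ΔT_a = T_lim − T_in = 264.2 − 188.2 = 76 K
Invert ΔT = ηγ̇²t_res/(ρcp) for γ̇: γ̇_max² = ΔT_a ρ cp / (η t_res) = 76·977·1965 / (4532·48.5244) = 663.469 s⁻²
Take the square root: γ̇_max = √(663.469) = 25.7579 s⁻¹
Solve γ̇ = πDN/h for N: N_max = γ̇_max·h/(π·D) = 25.7579 × 0.00377 / (π × 0.1347) = 0.229474 rev/s = 13.7685 rpm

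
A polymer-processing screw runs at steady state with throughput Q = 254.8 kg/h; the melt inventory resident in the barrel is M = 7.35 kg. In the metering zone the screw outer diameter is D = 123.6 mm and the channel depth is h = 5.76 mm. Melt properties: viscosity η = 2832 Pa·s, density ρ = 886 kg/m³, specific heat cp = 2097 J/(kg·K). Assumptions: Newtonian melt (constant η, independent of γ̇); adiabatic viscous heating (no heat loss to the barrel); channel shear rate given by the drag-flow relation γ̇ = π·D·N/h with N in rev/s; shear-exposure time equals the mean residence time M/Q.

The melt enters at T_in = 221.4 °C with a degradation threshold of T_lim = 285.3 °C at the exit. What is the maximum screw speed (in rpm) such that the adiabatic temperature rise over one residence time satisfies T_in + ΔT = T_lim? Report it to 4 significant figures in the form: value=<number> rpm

Throughput in SI: Q_s = 254.8 kg/h ÷ 3600 s/h = 0.0707778 kg/s
Mean residence time: t_res = M/Q_s = 7.35 kg / 0.0707778 kg/s = 103.846 s
D = 123.6 mm = 0.1236 m;  h = 5.76 mm = 0.00576 m
ΔT_a = T_lim − T_in = 285.3 °C − 221.4 °C = 63.9 K
Invert ΔT = ηγ̇²t_res/(ρcp) for γ̇: γ̇_max² = ΔT_a ρ cp / (η t_res) = 63.9·886·2097 / (2832·103.846) = 403.691 s⁻²
γ̇_max = sqrt(403.691) = 20.0921 s⁻¹
N_max = γ̇_max h / (πD) = 20.0921·0.00576/(π·0.1236) = 0.298043 rev/s → ×60 = 17.8826 rpm

value=17.88 rpm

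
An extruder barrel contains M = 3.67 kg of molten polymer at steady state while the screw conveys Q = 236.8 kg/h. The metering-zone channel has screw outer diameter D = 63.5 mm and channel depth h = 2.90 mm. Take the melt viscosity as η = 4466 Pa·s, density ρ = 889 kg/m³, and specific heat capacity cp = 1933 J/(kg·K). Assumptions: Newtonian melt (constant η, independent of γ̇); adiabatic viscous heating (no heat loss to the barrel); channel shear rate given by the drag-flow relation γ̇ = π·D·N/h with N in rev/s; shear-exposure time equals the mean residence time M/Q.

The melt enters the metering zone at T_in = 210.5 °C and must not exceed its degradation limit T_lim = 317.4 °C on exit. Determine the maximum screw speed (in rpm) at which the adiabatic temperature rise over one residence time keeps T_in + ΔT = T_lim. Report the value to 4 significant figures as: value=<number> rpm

value=23.68 rpm

Throughput in SI: Q_s = 236.8 kg/h ÷ 3600 s/h = 0.0657778 kg/s
t_res = M / Q_s = 3.67 ÷ 0.0657778 = 55.7939 s
D = 63.5 mm = 0.0635 m;  h = 2.90 mm = 0.0029 m
Allowable rise: ΔT_a = T_lim − T_in = 317.4 − 210.5 = 106.9 K
γ̇_max² = ΔT_a·ρ·cp/(η·t_res) = 106.9·889·1933/(4466·55.7939) = 737.235 s⁻²
γ̇_max = sqrt(737.235) = 27.1521 s⁻¹
N_max = γ̇_max·h / (π·D) = 27.1521 · 0.0029 / (π · 0.0635) = 0.394709 rev/s = 23.6826 rpm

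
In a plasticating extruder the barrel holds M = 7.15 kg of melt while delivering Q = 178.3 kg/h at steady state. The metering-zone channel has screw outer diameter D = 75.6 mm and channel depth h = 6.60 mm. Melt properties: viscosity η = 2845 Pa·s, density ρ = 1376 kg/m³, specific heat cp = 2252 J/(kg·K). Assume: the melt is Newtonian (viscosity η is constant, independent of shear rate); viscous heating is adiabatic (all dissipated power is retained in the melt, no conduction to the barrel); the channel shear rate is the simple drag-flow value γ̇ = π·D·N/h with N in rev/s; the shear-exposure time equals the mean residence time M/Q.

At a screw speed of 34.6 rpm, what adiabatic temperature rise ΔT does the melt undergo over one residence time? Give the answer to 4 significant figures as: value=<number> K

Convert throughput: Q = 178.3 kg/h = 178.3/3600 = 0.0495278 kg/s
t_res = M / Q_s = 7.15 ÷ 0.0495278 = 144.363 s
D = 75.6 mm = 0.0756 m;  h = 6.60 mm = 0.0066 m;  N = 34.6 rpm / 60 = 0.576667 rev/s
Shear rate: γ̇ = πDN/h = π·0.0756·0.576667/0.0066 = 20.7516 s⁻¹
ΔT = η·γ̇²·t_res/(ρ·cp) = [2845 × 20.7516² × 144.363] / [1376 × 2252] = 57.0766 K

value=57.08 K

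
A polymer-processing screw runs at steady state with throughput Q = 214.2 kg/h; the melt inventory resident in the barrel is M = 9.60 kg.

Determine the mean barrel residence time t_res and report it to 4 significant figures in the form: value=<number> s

Throughput in SI: Q_s = 214.2 kg/h ÷ 3600 s/h = 0.0595 kg/s
Mean residence time: t_res = M/Q_s = 9.60 kg / 0.0595 kg/s = 161.345 s

value=161.3 s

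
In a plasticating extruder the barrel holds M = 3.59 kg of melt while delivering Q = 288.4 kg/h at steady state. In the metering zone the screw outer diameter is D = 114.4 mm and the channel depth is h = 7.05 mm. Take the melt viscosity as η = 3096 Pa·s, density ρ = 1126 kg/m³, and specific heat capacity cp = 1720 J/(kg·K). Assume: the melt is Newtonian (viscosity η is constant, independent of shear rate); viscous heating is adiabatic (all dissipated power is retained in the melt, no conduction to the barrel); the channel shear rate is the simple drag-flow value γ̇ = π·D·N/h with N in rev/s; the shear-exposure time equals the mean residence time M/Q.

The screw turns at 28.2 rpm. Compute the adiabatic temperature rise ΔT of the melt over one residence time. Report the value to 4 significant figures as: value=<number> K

value=41.12 K

Throughput in SI: Q_s = 288.4 kg/h ÷ 3600 s/h = 0.0801111 kg/s
Mean residence time: t_res = M/Q_s = 3.59 kg / 0.0801111 kg/s = 44.8128 s
D = 114.4 mm = 0.1144 m;  h = 7.05 mm = 0.00705 m;  N = 28.2 rpm / 60 = 0.47 rev/s
Shear rate: γ̇ = πDN/h = π·0.1144·0.47/0.00705 = 23.9599 s⁻¹
Adiabatic rise: ΔT = η γ̇² t_res / (ρ cp) = 3096·(23.9599)²·44.8128 / (1126·1720) = 41.1249 K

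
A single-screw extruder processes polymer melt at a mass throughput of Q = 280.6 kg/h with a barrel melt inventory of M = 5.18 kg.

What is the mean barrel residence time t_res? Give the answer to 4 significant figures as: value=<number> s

Convert throughput: Q = 280.6 kg/h = 280.6/3600 = 0.0779444 kg/s
Mean residence time: t_res = M/Q_s = 5.18 kg / 0.0779444 kg/s = 66.4576 s

value=66.46 s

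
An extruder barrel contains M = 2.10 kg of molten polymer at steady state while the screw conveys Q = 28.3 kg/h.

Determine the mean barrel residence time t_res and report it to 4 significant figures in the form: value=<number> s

Throughput in SI: Q_s = 28.3 kg/h ÷ 3600 s/h = 0.00786111 kg/s
t_res = M / Q_s = 2.10 ÷ 0.00786111 = 267.138 s

value=267.1 s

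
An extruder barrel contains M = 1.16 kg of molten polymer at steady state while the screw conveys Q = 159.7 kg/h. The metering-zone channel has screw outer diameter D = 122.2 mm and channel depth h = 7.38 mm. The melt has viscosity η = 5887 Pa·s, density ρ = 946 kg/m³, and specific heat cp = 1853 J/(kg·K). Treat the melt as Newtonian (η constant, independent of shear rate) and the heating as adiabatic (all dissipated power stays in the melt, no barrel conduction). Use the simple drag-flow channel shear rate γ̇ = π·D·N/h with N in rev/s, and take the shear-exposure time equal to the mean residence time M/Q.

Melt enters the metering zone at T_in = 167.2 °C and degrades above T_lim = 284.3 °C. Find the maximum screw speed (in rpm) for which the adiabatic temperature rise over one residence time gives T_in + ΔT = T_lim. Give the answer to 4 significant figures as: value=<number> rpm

Throughput in SI: Q_s = 159.7 kg/h ÷ 3600 s/h = 0.0443611 kg/s
Mean residence time: t_res = M/Q_s = 1.16 kg / 0.0443611 kg/s = 26.149 s
D = 122.2 mm = 0.1222 m;  h = 7.38 mm = 0.00738 m
ΔT_a = T_lim − T_in = 284.3 °C − 167.2 °C = 117.1 K
γ̇_max² = ΔT_a·ρ·cp / (η·t_res) = [117.1 × 946 × 1853] / [5887 × 26.149] = 1333.44 s⁻²
Take the square root: γ̇_max = √(1333.44) = 36.5163 s⁻¹
Solve γ̇ = πDN/h for N: N_max = γ̇_max·h/(π·D) = 36.5163 × 0.00738 / (π × 0.1222) = 0.701976 rev/s = 42.1186 rpm

value=42.12 rpm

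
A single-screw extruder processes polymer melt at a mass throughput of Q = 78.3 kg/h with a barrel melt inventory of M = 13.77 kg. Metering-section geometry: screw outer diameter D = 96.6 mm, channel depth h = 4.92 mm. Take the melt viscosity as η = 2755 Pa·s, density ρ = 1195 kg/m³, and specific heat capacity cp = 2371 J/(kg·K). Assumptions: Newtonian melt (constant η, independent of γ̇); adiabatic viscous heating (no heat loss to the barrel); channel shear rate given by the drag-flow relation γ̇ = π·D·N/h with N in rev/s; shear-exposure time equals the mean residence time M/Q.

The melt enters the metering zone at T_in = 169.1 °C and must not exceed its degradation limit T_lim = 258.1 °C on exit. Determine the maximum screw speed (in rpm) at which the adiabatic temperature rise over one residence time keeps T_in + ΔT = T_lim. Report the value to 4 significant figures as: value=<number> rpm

value=11.70 rpm

Throughput in SI: Q_s = 78.3 kg/h ÷ 3600 s/h = 0.02175 kg/s
t_res = M / Q_s = 13.77 / 0.02175 = 633.103 s
D = 96.6 mm = 0.0966 m;  h = 4.92 mm = 0.00492 m
ΔT_a = T_lim − T_in = 258.1 °C − 169.1 °C = 89 K
γ̇_max² = ΔT_a·ρ·cp/(η·t_res) = 89·1195·2371/(2755·633.103) = 144.575 s⁻²
γ̇_max = √144.575 = 12.0239 s⁻¹
N_max = γ̇_max h / (πD) = 12.0239·0.00492/(π·0.0966) = 0.194933 rev/s → ×60 = 11.696 rpm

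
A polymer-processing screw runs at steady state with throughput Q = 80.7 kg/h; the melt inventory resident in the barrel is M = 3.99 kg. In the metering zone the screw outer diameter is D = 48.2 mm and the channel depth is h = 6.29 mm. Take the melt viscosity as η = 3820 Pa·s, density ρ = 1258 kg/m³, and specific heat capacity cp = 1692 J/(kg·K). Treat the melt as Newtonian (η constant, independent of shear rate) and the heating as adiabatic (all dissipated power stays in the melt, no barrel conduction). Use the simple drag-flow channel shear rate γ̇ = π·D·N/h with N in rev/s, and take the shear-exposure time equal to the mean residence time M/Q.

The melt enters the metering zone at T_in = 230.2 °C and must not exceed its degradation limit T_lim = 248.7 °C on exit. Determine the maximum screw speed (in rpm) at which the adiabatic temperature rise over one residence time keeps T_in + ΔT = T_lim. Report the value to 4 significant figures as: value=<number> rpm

Throughput in SI: Q_s = 80.7 kg/h ÷ 3600 s/h = 0.0224167 kg/s
t_res = M / Q_s = 3.99 / 0.0224167 = 177.993 s
Convert to metres: D = 0.0482 m, h = 0.00629 m
Allowable rise: ΔT_a = T_lim − T_in = 248.7 − 230.2 = 18.5 K
Invert ΔT = ηγ̇²t_res/(ρcp) for γ̇: γ̇_max² = ΔT_a ρ cp / (η t_res) = 18.5·1258·1692 / (3820·177.993) = 57.9145 s⁻²
γ̇_max = √57.9145 = 7.61016 s⁻¹
Solve γ̇ = πDN/h for N: N_max = γ̇_max·h/(π·D) = 7.61016 × 0.00629 / (π × 0.0482) = 0.316117 rev/s = 18.967 rpm

value=18.97 rpm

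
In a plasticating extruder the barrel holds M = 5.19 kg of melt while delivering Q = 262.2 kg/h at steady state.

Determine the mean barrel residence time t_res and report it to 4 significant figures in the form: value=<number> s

Q_s = Q / 3600 = 262.2 / 3600 = 0.0728333 kg/s
t_res = M / Q_s = 5.19 ÷ 0.0728333 = 71.2586 s

value=71.26 s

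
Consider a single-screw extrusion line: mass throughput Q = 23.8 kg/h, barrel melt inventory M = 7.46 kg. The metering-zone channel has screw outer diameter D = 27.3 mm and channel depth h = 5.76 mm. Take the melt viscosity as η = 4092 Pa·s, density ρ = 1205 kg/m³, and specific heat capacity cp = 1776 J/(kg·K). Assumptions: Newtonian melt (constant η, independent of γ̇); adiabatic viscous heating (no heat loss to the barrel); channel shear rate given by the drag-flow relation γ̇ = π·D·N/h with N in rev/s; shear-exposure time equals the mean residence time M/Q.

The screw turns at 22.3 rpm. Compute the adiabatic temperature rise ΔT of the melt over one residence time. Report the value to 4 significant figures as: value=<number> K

Throughput in SI: Q_s = 23.8 kg/h ÷ 3600 s/h = 0.00661111 kg/s
t_res = M / Q_s = 7.46 / 0.00661111 = 1128.4 s
Geometry in metres: D = 27.3 mm → 0.0273 m, h = 5.76 mm → 0.00576 m; screw speed N = 22.3 rpm = 0.371667 rev/s
γ̇ = π D N / h = (π)(0.0273)(0.371667) / 0.00576 = 5.53406 s⁻¹
ΔT = η·γ̇²·t_res/(ρ·cp) = [4092 × 5.53406² × 1128.4] / [1205 × 1776] = 66.0781 K

value=66.08 K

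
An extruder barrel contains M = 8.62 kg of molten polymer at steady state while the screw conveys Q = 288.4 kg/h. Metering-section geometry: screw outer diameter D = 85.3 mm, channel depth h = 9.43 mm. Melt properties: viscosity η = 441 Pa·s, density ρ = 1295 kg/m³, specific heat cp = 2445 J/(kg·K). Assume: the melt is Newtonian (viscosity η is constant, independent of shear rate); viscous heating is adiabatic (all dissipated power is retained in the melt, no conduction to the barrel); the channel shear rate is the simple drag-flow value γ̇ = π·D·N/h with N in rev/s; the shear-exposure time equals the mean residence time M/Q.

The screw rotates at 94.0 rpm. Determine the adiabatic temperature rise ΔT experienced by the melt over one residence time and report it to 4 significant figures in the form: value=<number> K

value=29.71 K

Q_s = Q / 3600 = 288.4 / 3600 = 0.0801111 kg/s
t_res = M / Q_s = 8.62 ÷ 0.0801111 = 107.601 s
D = 85.3 mm = 0.0853 m;  h = 9.43 mm = 0.00943 m;  N = 94.0 rpm / 60 = 1.56667 rev/s
γ̇ = π·D·N / h = π · 0.0853 · 1.56667 / 0.00943 = 44.5209 s⁻¹
Adiabatic rise: ΔT = η γ̇² t_res / (ρ cp) = 441·(44.5209)²·107.601 / (1295·2445) = 29.7052 K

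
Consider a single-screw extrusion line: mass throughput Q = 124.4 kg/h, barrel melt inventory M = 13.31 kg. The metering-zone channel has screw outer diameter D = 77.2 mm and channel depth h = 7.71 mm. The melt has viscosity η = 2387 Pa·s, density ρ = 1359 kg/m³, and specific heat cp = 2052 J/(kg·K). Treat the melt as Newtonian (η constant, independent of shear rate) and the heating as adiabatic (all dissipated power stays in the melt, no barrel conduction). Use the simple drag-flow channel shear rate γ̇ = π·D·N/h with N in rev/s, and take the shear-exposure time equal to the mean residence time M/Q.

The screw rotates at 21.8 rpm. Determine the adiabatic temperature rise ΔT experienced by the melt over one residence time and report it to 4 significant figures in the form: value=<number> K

Throughput in SI: Q_s = 124.4 kg/h ÷ 3600 s/h = 0.0345556 kg/s
Mean residence time: t_res = M/Q_s = 13.31 kg / 0.0345556 kg/s = 385.177 s
Geometry in metres: D = 77.2 mm → 0.0772 m, h = 7.71 mm → 0.00771 m; screw speed N = 21.8 rpm = 0.363333 rev/s
γ̇ = π D N / h = (π)(0.0772)(0.363333) / 0.00771 = 11.4293 s⁻¹
Adiabatic rise: ΔT = η γ̇² t_res / (ρ cp) = 2387·(11.4293)²·385.177 / (1359·2052) = 43.0677 K

value=43.07 K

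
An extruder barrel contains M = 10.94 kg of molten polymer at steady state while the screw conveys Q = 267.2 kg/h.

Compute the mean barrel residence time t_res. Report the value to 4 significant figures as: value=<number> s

Q_s = Q / 3600 = 267.2 / 3600 = 0.0742222 kg/s
t_res = M / Q_s = 10.94 ÷ 0.0742222 = 147.395 s

value=147.4 s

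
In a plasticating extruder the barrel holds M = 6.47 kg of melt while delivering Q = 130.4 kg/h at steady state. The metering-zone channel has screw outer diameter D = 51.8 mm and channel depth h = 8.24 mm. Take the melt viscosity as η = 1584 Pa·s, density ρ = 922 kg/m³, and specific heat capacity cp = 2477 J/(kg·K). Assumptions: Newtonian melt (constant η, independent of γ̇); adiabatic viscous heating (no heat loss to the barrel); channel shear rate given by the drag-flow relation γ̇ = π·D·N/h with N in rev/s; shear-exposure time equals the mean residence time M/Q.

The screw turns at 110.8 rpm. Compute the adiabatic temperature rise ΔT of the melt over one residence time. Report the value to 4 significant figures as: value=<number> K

Q_s = Q / 3600 = 130.4 / 3600 = 0.0362222 kg/s
t_res = M / Q_s = 6.47 ÷ 0.0362222 = 178.62 s
Convert to SI: D = 0.0518 m, h = 0.00824 m, N = 110.8/60 = 1.84667 rev/s
γ̇ = π D N / h = (π)(0.0518)(1.84667) / 0.00824 = 36.4704 s⁻¹
ΔT = η·γ̇²·t_res/(ρ·cp) = [1584 × 36.4704² × 178.62] / [922 × 2477] = 164.782 K

value=164.8 K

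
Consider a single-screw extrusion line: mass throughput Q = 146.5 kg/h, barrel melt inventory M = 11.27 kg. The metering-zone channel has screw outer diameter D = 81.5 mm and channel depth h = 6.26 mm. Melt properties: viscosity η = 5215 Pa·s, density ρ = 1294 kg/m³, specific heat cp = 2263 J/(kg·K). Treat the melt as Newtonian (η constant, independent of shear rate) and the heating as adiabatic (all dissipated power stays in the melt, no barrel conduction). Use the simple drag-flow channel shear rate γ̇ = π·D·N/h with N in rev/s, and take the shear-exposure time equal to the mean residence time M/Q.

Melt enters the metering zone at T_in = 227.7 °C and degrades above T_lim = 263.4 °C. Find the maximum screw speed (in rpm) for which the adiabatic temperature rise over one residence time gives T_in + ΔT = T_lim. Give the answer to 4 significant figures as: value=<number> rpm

Throughput in SI: Q_s = 146.5 kg/h ÷ 3600 s/h = 0.0406944 kg/s
t_res = M / Q_s = 11.27 ÷ 0.0406944 = 276.942 s
Geometry in SI: D = 81.5 mm → 0.0815 m, h = 6.26 mm → 0.00626 m
ΔT_a = T_lim − T_in = 263.4 − 227.7 = 35.7 K
γ̇_max² = ΔT_a·ρ·cp / (η·t_res) = [35.7 × 1294 × 2263] / [5215 × 276.942] = 72.3842 s⁻²
γ̇_max = √72.3842 = 8.50789 s⁻¹
Solve γ̇ = πDN/h for N: N_max = γ̇_max·h/(π·D) = 8.50789 × 0.00626 / (π × 0.0815) = 0.208012 rev/s = 12.4807 rpm

value=12.48 rpm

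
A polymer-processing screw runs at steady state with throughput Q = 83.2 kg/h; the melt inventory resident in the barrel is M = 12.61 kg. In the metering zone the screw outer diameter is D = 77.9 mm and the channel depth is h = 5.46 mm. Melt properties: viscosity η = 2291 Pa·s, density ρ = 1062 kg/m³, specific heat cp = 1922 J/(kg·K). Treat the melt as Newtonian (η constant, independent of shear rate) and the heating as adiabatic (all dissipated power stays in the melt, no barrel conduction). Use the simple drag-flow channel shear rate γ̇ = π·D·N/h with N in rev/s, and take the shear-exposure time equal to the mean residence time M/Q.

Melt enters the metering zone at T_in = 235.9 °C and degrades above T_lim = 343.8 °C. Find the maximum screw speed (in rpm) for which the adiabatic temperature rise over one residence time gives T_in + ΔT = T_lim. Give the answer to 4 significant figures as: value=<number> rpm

Convert throughput: Q = 83.2 kg/h = 83.2/3600 = 0.0231111 kg/s
t_res = M / Q_s = 12.61 / 0.0231111 = 545.625 s
Geometry in SI: D = 77.9 mm → 0.0779 m, h = 5.46 mm → 0.00546 m
ΔT_a = T_lim − T_in = 343.8 − 235.9 = 107.9 K
γ̇_max² = ΔT_a·ρ·cp/(η·t_res) = 107.9·1062·1922/(2291·545.625) = 176.189 s⁻²
Take the square root: γ̇_max = √(176.189) = 13.2736 s⁻¹
Solve γ̇ = πDN/h for N: N_max = γ̇_max·h/(π·D) = 13.2736 × 0.00546 / (π × 0.0779) = 0.296139 rev/s = 17.7683 rpm

value=17.77 rpm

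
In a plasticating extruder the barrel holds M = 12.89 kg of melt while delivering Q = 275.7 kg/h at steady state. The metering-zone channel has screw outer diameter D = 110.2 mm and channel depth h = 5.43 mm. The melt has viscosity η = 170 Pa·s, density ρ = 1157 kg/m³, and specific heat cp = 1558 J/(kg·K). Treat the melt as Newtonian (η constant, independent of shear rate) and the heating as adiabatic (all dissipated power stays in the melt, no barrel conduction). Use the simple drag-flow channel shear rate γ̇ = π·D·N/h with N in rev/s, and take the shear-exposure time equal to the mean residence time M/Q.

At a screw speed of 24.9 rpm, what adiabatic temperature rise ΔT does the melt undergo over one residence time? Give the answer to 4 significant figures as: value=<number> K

Q_s = Q / 3600 = 275.7 / 3600 = 0.0765833 kg/s
Mean residence time: t_res = M/Q_s = 12.89 kg / 0.0765833 kg/s = 168.313 s
D = 110.2 mm = 0.1102 m;  h = 5.43 mm = 0.00543 m;  N = 24.9 rpm / 60 = 0.415 rev/s
Shear rate: γ̇ = πDN/h = π·0.1102·0.415/0.00543 = 26.4594 s⁻¹
ΔT = η·γ̇²·t_res / (ρ·cp) = 170 · (26.4594)² · 168.313 / (1157 · 1558) = 11.1129 K

value=11.11 K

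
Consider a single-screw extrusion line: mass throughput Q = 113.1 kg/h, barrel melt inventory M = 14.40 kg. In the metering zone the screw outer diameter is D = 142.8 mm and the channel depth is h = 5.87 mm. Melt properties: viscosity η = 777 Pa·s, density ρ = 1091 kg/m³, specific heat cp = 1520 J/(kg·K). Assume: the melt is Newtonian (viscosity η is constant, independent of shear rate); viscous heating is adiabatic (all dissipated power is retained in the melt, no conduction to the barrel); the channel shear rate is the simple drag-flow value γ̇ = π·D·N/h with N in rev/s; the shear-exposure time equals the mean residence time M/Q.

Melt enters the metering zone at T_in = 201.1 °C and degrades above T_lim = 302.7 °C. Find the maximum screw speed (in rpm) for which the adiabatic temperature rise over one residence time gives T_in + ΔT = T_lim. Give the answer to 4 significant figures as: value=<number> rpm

Q_s = Q / 3600 = 113.1 / 3600 = 0.0314167 kg/s
t_res = M / Q_s = 14.40 / 0.0314167 = 458.355 s
Geometry in SI: D = 142.8 mm → 0.1428 m, h = 5.87 mm → 0.00587 m
Allowable rise: ΔT_a = T_lim − T_in = 302.7 − 201.1 = 101.6 K
Invert ΔT = ηγ̇²t_res/(ρcp) for γ̇: γ̇_max² = ΔT_a ρ cp / (η t_res) = 101.6·1091·1520 / (777·458.355) = 473.084 s⁻²
γ̇_max = √473.084 = 21.7505 s⁻¹
N_max = γ̇_max h / (πD) = 21.7505·0.00587/(π·0.1428) = 0.284596 rev/s → ×60 = 17.0758 rpm

value=17.08 rpm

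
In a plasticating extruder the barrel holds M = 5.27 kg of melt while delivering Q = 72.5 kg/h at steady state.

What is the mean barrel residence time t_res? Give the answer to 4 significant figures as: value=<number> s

Convert throughput: Q = 72.5 kg/h = 72.5/3600 = 0.0201389 kg/s
Mean residence time: t_res = M/Q_s = 5.27 kg / 0.0201389 kg/s = 261.683 s

value=261.7 s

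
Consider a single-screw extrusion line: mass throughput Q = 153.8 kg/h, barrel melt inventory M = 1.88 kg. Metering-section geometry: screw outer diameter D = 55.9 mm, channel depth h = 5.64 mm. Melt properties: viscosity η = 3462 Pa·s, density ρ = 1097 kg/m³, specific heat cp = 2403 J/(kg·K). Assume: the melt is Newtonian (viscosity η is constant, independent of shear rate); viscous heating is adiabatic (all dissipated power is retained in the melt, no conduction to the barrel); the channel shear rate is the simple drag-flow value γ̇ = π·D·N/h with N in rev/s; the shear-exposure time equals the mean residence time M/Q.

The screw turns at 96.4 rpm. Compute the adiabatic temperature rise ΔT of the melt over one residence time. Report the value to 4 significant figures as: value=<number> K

Q_s = Q / 3600 = 153.8 / 3600 = 0.0427222 kg/s
Mean residence time: t_res = M/Q_s = 1.88 kg / 0.0427222 kg/s = 44.0052 s
Convert to SI: D = 0.0559 m, h = 0.00564 m, N = 96.4/60 = 1.60667 rev/s
γ̇ = π·D·N / h = π · 0.0559 · 1.60667 / 0.00564 = 50.0274 s⁻¹
ΔT = η·γ̇²·t_res / (ρ·cp) = 3462 · (50.0274)² · 44.0052 / (1097 · 2403) = 144.64 K

value=144.6 K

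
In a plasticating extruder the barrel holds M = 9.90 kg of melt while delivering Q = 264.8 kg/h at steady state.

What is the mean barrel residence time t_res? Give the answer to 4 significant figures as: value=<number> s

Convert throughput: Q = 264.8 kg/h = 264.8/3600 = 0.0735556 kg/s
t_res = M / Q_s = 9.90 / 0.0735556 = 134.592 s

value=134.6 s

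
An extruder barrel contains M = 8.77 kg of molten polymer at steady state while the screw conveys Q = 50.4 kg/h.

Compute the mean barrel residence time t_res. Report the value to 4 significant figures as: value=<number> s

Throughput in SI: Q_s = 50.4 kg/h ÷ 3600 s/h = 0.014 kg/s
Mean residence time: t_res = M/Q_s = 8.77 kg / 0.014 kg/s = 626.429 s

value=626.4 s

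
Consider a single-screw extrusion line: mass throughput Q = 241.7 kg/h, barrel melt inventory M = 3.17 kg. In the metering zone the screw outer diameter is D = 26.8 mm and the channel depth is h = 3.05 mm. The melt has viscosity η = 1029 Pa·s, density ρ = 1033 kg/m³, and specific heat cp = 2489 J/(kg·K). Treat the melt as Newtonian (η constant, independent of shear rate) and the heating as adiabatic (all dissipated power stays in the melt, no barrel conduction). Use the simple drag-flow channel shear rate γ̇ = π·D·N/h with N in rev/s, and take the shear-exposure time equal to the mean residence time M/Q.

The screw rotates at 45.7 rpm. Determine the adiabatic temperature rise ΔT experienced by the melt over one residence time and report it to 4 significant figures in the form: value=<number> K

value=8.354 K

Convert throughput: Q = 241.7 kg/h = 241.7/3600 = 0.0671389 kg/s
t_res = M / Q_s = 3.17 ÷ 0.0671389 = 47.2156 s
Geometry in metres: D = 26.8 mm → 0.0268 m, h = 3.05 mm → 0.00305 m; screw speed N = 45.7 rpm = 0.761667 rev/s
Shear rate: γ̇ = πDN/h = π·0.0268·0.761667/0.00305 = 21.0257 s⁻¹
ΔT = η·γ̇²·t_res / (ρ·cp) = 1029 · (21.0257)² · 47.2156 / (1033 · 2489) = 8.35362 K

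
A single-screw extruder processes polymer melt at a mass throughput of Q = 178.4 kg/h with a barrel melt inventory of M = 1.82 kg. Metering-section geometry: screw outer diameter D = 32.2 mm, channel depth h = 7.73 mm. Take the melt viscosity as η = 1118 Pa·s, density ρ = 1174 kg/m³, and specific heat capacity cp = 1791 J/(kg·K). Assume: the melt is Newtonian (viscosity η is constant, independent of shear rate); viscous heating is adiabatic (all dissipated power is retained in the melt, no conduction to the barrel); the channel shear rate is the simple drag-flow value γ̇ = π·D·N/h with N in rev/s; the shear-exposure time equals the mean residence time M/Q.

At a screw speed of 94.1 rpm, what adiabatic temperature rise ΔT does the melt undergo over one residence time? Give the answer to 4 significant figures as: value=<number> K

Convert throughput: Q = 178.4 kg/h = 178.4/3600 = 0.0495556 kg/s
t_res = M / Q_s = 1.82 / 0.0495556 = 36.7265 s
Convert to SI: D = 0.0322 m, h = 0.00773 m, N = 94.1/60 = 1.56833 rev/s
γ̇ = π D N / h = (π)(0.0322)(1.56833) / 0.00773 = 20.5241 s⁻¹
ΔT = η·γ̇²·t_res/(ρ·cp) = [1118 × 20.5241² × 36.7265] / [1174 × 1791] = 8.22596 K

value=8.226 K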